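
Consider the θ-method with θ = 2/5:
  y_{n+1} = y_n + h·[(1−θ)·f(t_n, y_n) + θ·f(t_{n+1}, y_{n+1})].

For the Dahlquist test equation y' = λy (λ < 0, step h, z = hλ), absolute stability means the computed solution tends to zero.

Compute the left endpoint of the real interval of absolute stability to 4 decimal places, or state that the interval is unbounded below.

left endpoint -10.0000.

On y'=λy, z=hλ:
  y_{n+1} = y_n + z·[3/5·y_n + 2/5·y_{n+1}] ⇒ (1 − 2/5z)y_{n+1} = (1 + 3/5z)y_n
  ⇒ R(z) = (1 + 3/5z)/(1 − 2/5z).

Solve |R(x)|<1 on ℝ⁻.
x=-0.58: |R|=0.5292
R=−1: 1+3/5x = −1+2/5x ⇒ -1/5x=2 ⇒ x=2/(-1/5)=-10.0000
Confirm numerically:
  x=-9.479: |R|=0.97825 <1
  x=-8.429: |R|=0.92813 <1
  x=-7.214: |R|=0.85660 <1
  x=-6.245: |R|=0.78531 <1
  x=-10.433: |R|=1.01674 >1
  x=-10.429: |R|=1.01659 >1
So |R|<1 on (-10.0000, 0).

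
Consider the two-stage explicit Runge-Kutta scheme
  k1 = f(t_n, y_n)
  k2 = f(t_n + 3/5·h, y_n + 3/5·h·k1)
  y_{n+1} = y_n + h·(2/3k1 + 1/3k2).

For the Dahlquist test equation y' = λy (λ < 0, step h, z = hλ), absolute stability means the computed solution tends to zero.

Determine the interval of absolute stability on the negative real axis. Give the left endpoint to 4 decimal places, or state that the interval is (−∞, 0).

(-5.0000, 0).

Set f=λy, z=hλ:
  k1=λy_n ⇒ h·k1=z·y_n;  k2=λ(1+3/5z)y_n ⇒ h·k2=z(1+3/5z)y_n
  y_{n+1}/y_n = 1 + 2/3z + 1/3z(1+3/5z) = 1 + z + 1/5z²
  R(z) = 1 + z + 1/5z².

Boundary: |R(x)|=1, x<0.
x=-0.71: |R|=0.3908
R=1: x+1/5x²=0 ⇒ x=−5=-5.0000; min R=1−1/(4·1/5)=-0.2500>−1
Confirm numerically:
  x=-4.528: |R|=0.57256 <1
  x=-2.583: |R|=0.24862 <1
  x=-2.046: |R|=0.20878 <1
  x=-5.425: |R|=1.46112 >1
  x=-5.079: |R|=1.08025 >1
  x=-5.032: |R|=1.03220 >1
So |R|<1 on (-5.0000, 0).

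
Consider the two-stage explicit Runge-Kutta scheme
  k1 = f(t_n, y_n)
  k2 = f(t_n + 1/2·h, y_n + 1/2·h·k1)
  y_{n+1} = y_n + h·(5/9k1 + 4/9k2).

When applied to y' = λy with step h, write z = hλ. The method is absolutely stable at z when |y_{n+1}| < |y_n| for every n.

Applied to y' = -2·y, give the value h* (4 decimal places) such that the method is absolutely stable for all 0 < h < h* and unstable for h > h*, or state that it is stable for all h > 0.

Set f=λy, z=hλ:
  k1=λy_n ⇒ h·k1=z·y_n;  k2=λ(1+1/2z)y_n ⇒ h·k2=z(1+1/2z)y_n
  y_{n+1}/y_n = 1 + 5/9z + 4/9z(1+1/2z) = 1 + z + 2/9z²
  ⇒ R(z) = 1 + z + 2/9z².

Boundary: |R(x)|=1, x<0.
x=-0.49: |R|=0.5634
R=1: x+2/9x²=0 ⇒ x=−9/2=-4.5000; min R=1−1/(4·2/9)=-0.1250>−1
Confirm numerically:
  x=-3.098: |R|=0.03480 <1
  x=-3.096: |R|=0.03405 <1
  x=-2.640: |R|=0.09120 <1
  x=-4.865: |R|=1.39461 >1
  x=-4.638: |R|=1.14223 >1
  x=-4.557: |R|=1.05772 >1
Interval (-4.5000, 0).

(-4.5000,0); λ=-2 ⇒ h* = (9/2)/2 = 2.2500.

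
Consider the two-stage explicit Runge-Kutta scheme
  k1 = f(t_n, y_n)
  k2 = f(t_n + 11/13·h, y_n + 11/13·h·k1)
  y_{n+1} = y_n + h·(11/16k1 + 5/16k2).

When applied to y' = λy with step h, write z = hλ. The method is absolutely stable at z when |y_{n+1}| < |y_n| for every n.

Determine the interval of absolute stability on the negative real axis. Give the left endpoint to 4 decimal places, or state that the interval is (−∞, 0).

Test eqn y'=λy, z=hλ:
  k1=λy_n ⇒ h·k1=z·y_n;  k2=λ(1+11/13z)y_n ⇒ h·k2=z(1+11/13z)y_n
  y_{n+1}/y_n = 1 + 11/16z + 5/16z(1+11/13z) = 1 + z + 55/208z²
  ⇒ R(z) = 1 + z + 55/208z².

Need |R(x)|<1, x<0.
x=-0.48: |R|=0.5809
R=1: x+55/208x²=0 ⇒ x=−208/55=-3.7818; min R=1−1/(4·55/208)=0.0545>−1
Confirm numerically:
  x=-3.417: |R|=0.67037 <1
  x=-2.374: |R|=0.11626 <1
  x=-1.603: |R|=0.07646 <1
  x=-3.940: |R|=1.16480 >1
  x=-3.899: |R|=1.12081 >1
Stable set (-3.7818, 0).

z∈(-3.7818,0).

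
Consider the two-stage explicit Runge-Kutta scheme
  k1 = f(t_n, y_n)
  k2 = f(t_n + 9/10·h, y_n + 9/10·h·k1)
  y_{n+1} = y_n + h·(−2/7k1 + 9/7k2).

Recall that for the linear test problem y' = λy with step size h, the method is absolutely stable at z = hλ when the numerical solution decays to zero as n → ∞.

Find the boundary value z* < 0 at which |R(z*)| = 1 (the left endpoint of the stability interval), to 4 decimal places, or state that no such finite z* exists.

z* = -0.8642.

Set f=λy, z=hλ:
  k1=λy_n ⇒ h·k1=z·y_n;  k2=λ(1+9/10z)y_n ⇒ h·k2=z(1+9/10z)y_n
  y_{n+1}/y_n = 1 − 2/7z + 9/7z(1+9/10z) = 1 + z + 81/70z²
  ⇒ R(z) = 1 + z + 81/70z².

Find x<0 with |R(x)|<1.
x=-0.52: |R|=0.7929
R=1: x+81/70x²=0 ⇒ x=−70/81=-0.8642; min R=1−1/(4·81/70)=0.7840>−1
Confirm numerically:
  x=-0.698: |R|=0.86576 <1
  x=-0.611: |R|=0.82099 <1
  x=-0.399: |R|=0.78522 <1
  x=-1.255: |R|=1.56753 >1
  x=-1.077: |R|=1.26520 >1
  x=-1.010: |R|=1.17040 >1
Stable set (-0.8642, 0).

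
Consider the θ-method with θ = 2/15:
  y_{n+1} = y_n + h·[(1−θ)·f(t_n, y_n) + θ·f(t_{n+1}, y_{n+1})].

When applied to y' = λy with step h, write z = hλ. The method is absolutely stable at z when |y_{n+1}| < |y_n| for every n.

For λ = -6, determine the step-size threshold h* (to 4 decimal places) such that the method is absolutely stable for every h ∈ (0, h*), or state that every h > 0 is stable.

Set f=λy, z=hλ:
  y_{n+1} = y_n + z·[13/15·y_n + 2/15·y_{n+1}] ⇒ (1 − 2/15z)y_{n+1} = (1 + 13/15z)y_n
  so R(z) = (1 + 13/15z)/(1 − 2/15z).

Need |R(x)|<1, x<0.
x=-1.54: |R|=0.2777
R=−1: 1+13/15x = −1+2/15x ⇒ -11/15x=2 ⇒ x=2/(-11/15)=-2.7273
Confirm numerically:
  x=-2.493: |R|=0.87106 <1
  x=-2.469: |R|=0.85751 <1
  x=-2.087: |R|=0.63268 <1
  x=-3.112: |R|=1.19940 >1
  x=-3.109: |R|=1.19790 >1
  x=-2.786: |R|=1.03140 >1
Stable set (-2.7273, 0).

(-2.7273,0); λ=-6 ⇒ h* = (30/11)/6 = 0.4545.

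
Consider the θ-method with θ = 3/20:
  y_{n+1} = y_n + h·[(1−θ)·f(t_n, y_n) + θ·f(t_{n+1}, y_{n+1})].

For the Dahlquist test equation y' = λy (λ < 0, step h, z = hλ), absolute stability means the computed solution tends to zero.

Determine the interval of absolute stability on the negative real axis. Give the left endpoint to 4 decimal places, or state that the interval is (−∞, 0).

z∈(-2.8571,0).

On y'=λy, z=hλ:
  y_{n+1} = y_n + z·[17/20·y_n + 3/20·y_{n+1}] ⇒ (1 − 3/20z)y_{n+1} = (1 + 17/20z)y_n
  R(z) = (1 + 17/20z)/(1 − 3/20z).

Boundary: |R(x)|=1, x<0.
x=-1.15: |R|=0.0192
R=−1: 1+17/20x = −1+3/20x ⇒ -7/10x=2 ⇒ x=2/(-7/10)=-2.8571
Confirm numerically:
  x=-2.572: |R|=0.85597 <1
  x=-2.304: |R|=0.71225 <1
  x=-1.710: |R|=0.36092 <1
  x=-1.685: |R|=0.34504 <1
  x=-3.091: |R|=1.11184 >1
  x=-3.016: |R|=1.07656 >1
Stable set (-2.8571, 0).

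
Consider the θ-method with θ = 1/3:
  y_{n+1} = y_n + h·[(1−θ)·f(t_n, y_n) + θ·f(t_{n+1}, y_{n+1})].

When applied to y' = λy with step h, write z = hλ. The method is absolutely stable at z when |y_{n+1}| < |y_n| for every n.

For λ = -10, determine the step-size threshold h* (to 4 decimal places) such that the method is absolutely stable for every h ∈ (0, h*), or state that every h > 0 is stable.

Set f=λy, z=hλ:
  y_{n+1} = y_n + z·[2/3·y_n + 1/3·y_{n+1}] ⇒ (1 − 1/3z)y_{n+1} = (1 + 2/3z)y_n
  ⇒ R(z) = (1 + 2/3z)/(1 − 1/3z).

Find x<0 with |R(x)|<1.
x=-0.51: |R|=0.5641
R=−1: 1+2/3x = −1+1/3x ⇒ -1/3x=2 ⇒ x=2/(-1/3)=-6.0000
Confirm numerically:
  x=-5.095: |R|=0.88820 <1
  x=-4.223: |R|=0.75398 <1
  x=-4.083: |R|=0.72935 <1
  x=-6.534: |R|=1.05601 >1
  x=-6.217: |R|=1.02354 >1
  x=-6.158: |R|=1.01725 >1
Stable set (-6.0000, 0).

(-6.0000,0); λ=-10 ⇒ h* = (6)/10 = 0.6000.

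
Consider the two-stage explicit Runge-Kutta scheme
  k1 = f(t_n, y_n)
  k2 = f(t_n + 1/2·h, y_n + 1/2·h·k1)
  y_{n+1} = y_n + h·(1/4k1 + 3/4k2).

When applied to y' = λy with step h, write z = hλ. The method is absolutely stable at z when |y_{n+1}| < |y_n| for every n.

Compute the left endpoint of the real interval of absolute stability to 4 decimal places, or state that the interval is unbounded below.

Set f=λy, z=hλ:
  k1=λy_n ⇒ h·k1=z·y_n;  k2=λ(1+1/2z)y_n ⇒ h·k2=z(1+1/2z)y_n
  y_{n+1}/y_n = 1 + 1/4z + 3/4z(1+1/2z) = 1 + z + 3/8z²
  Hence R(z) = 1 + z + 3/8z².

Find x<0 with |R(x)|<1.
x=-0.58: |R|=0.5462
R=1: x+3/8x²=0 ⇒ x=−8/3=-2.6667; min R=1−1/(4·3/8)=0.3333>−1
Confirm numerically:
  x=-2.068: |R|=0.53573 <1
  x=-2.062: |R|=0.53244 <1
  x=-2.009: |R|=0.50453 <1
  x=-1.076: |R|=0.35817 <1
  x=-3.038: |R|=1.42304 >1
  x=-2.987: |R|=1.35881 >1
  x=-2.758: |R|=1.09446 >1
So |R|<1 on (-2.6667, 0).

z* = -2.6667.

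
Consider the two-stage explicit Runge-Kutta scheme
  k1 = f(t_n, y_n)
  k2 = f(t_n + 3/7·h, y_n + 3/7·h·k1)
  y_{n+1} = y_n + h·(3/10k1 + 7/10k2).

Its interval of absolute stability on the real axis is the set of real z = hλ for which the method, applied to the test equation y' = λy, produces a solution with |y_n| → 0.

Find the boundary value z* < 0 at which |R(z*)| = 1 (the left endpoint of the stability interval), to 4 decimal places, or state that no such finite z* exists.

z* = -3.3333.

On y'=λy, z=hλ:
  k1=λy_n ⇒ h·k1=z·y_n;  k2=λ(1+3/7z)y_n ⇒ h·k2=z(1+3/7z)y_n
  y_{n+1}/y_n = 1 + 3/10z + 7/10z(1+3/7z) = 1 + z + 3/10z²
  Hence R(z) = 1 + z + 3/10z².

Find x<0 with |R(x)|<1.
x=-0.84: |R|=0.3717
R=1: x+3/10x²=0 ⇒ x=−10/3=-3.3333; min R=1−1/(4·3/10)=0.1667>−1
Confirm numerically:
  x=-3.268: |R|=0.93595 <1
  x=-2.614: |R|=0.43590 <1
  x=-1.561: |R|=0.17002 <1
  x=-1.338: |R|=0.19907 <1
  x=-3.731: |R|=1.44511 >1
  x=-3.547: |R|=1.22736 >1
  x=-3.399: |R|=1.06696 >1
Stable set (-3.3333, 0).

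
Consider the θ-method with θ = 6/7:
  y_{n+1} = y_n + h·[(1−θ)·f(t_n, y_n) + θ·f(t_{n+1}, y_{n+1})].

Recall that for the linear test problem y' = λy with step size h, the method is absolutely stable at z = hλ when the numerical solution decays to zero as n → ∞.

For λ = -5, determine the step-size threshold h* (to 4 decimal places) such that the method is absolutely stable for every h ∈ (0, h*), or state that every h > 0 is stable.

unbounded; (−∞, 0). Any h>0 works for λ=-5.

Test eqn y'=λy, z=hλ:
  y_{n+1} = y_n + z·[1/7·y_n + 6/7·y_{n+1}] ⇒ (1 − 6/7z)y_{n+1} = (1 + 1/7z)y_n
  ⇒ R(z) = (1 + 1/7z)/(1 − 6/7z).

Boundary: |R(x)|=1, x<0.
x=-0.64: |R|=0.5867
x=-2: |R|=0.2632
x=-10: |R|=0.0448
x=-100: |R|=0.1532
θ=6/7≥1/2 ⇒ |1+1/7x|<|1−6/7x| ∀x<0 ⇒ stable on all of ℝ⁻.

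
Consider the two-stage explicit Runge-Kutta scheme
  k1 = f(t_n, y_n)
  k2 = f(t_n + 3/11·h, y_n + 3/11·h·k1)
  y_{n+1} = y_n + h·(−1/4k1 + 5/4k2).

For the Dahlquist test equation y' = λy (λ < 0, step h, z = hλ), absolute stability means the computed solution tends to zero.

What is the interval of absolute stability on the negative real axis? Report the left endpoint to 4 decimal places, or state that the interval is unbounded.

(-2.9333, 0).

Test eqn y'=λy, z=hλ:
  k1=λy_n ⇒ h·k1=z·y_n;  k2=λ(1+3/11z)y_n ⇒ h·k2=z(1+3/11z)y_n
  y_{n+1}/y_n = 1 − 1/4z + 5/4z(1+3/11z) = 1 + z + 15/44z²
  R(z) = 1 + z + 15/44z².

Boundary: |R(x)|=1, x<0.
x=-1.74: |R|=0.2921
R=1: x+15/44x²=0 ⇒ x=−44/15=-2.9333; min R=1−1/(4·15/44)=0.2667>−1
Confirm numerically:
  x=-2.780: |R|=0.85468 <1
  x=-2.218: |R|=0.45911 <1
  x=-1.809: |R|=0.30662 <1
  x=-3.529: |R|=1.71663 >1
  x=-3.394: |R|=1.53301 >1
  x=-3.313: |R|=1.42881 >1
Stable set (-2.9333, 0).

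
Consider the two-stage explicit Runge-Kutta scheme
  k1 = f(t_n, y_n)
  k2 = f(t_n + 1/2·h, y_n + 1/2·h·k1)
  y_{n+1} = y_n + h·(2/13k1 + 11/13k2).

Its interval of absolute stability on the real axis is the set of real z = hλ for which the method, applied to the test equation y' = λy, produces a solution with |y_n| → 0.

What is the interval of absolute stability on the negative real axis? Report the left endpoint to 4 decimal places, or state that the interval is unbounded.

(-2.3636, 0).

With y'=λy (z=hλ):
  k1=λy_n ⇒ h·k1=z·y_n;  k2=λ(1+1/2z)y_n ⇒ h·k2=z(1+1/2z)y_n
  y_{n+1}/y_n = 1 + 2/13z + 11/13z(1+1/2z) = 1 + z + 11/26z²
  so R(z) = 1 + z + 11/26z².

Solve |R(x)|<1 on ℝ⁻.
x=-1.32: |R|=0.4172
R=1: x+11/26x²=0 ⇒ x=−26/11=-2.3636; min R=1−1/(4·11/26)=0.4091>−1
Confirm numerically:
  x=-2.201: |R|=0.84855 <1
  x=-1.938: |R|=0.65101 <1
  x=-1.015: |R|=0.42086 <1
  x=-2.896: |R|=1.65227 >1
  x=-2.562: |R|=1.21501 >1
Stable set (-2.3636, 0).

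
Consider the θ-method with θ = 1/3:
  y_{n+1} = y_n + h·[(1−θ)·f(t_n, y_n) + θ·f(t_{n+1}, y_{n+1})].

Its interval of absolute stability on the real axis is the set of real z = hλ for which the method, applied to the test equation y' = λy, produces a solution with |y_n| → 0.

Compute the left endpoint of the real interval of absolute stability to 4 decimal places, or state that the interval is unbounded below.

On y'=λy, z=hλ:
  y_{n+1} = y_n + z·[2/3·y_n + 1/3·y_{n+1}] ⇒ (1 − 1/3z)y_{n+1} = (1 + 2/3z)y_n
  so R(z) = (1 + 2/3z)/(1 − 1/3z).

Find x<0 with |R(x)|<1.
x=-1.74: |R|=0.1013
R=−1: 1+2/3x = −1+1/3x ⇒ -1/3x=2 ⇒ x=2/(-1/3)=-6.0000
Confirm numerically:
  x=-4.473: |R|=0.79566 <1
  x=-4.371: |R|=0.77900 <1
  x=-3.761: |R|=0.66884 <1
  x=-6.279: |R|=1.03007 >1
  x=-6.240: |R|=1.02597 >1
  x=-6.176: |R|=1.01918 >1
So |R|<1 on (-6.0000, 0).

z* = -6.0000.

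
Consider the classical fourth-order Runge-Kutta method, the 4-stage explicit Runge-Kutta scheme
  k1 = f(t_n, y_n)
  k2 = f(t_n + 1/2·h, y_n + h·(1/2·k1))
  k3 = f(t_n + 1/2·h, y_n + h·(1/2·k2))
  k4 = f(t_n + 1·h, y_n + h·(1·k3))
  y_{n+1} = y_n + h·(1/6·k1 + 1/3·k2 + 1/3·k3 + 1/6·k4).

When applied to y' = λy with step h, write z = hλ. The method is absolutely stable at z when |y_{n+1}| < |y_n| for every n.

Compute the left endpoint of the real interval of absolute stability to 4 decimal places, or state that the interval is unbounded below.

Test eqn y'=λy, z=hλ:
  order 4, 4-stage ⇒ R(z)=1+z+z^2/2+z^3/6+z^4/24
  (e.g. R(-1.62)=0.27059, |R|=0.27059)

Find x<0 with |R(x)|<1.
x=-1.62: |R|=0.2706
|R(-1.82)|=0.2886 |R(-1.44)|=0.2783 |R(-1.2)|=0.3184
Bisect:
  x_lo=-3.3010 |R|=2.0997  x_hi=-0.3141 |R|=0.7305
  mid=-1.80754 |R|=0.28657 →hi
  mid=-2.55428 |R|=0.70402 →hi
  mid=-2.92764 |R|=1.23671 →lo
  mid=-2.74096 |R|=0.93519 →hi
  mid=-2.83430 |R|=1.07644 →lo
  mid=-2.78763 |R|=1.00353 →lo
  mid=-2.76430 |R|=0.96880 →hi
  ...
  [-2.78544,-2.78526] ⇒ x*=-2.7853
Interval (-2.7853, 0).

z* = -2.7853.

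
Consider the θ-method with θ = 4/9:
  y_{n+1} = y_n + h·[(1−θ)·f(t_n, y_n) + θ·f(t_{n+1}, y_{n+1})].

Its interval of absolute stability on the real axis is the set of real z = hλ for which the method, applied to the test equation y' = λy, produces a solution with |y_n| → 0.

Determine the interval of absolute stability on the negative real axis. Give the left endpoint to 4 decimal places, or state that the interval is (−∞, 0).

z∈(-18.0000,0).

On y'=λy, z=hλ:
  y_{n+1} = y_n + z·[5/9·y_n + 4/9·y_{n+1}] ⇒ (1 − 4/9z)y_{n+1} = (1 + 5/9z)y_n
  so R(z) = (1 + 5/9z)/(1 − 4/9z).

Boundary: |R(x)|=1, x<0.
x=-0.77: |R|=0.4263
R=−1: 1+5/9x = −1+4/9x ⇒ -1/9x=2 ⇒ x=2/(-1/9)=-18.0000
Confirm numerically:
  x=-12.773: |R|=0.91302 <1
  x=-11.396: |R|=0.87901 <1
  x=-9.621: |R|=0.82354 <1
  x=-18.363: |R|=1.00440 >1
  x=-18.311: |R|=1.00378 >1
  x=-18.263: |R|=1.00321 >1
Stable set (-18.0000, 0).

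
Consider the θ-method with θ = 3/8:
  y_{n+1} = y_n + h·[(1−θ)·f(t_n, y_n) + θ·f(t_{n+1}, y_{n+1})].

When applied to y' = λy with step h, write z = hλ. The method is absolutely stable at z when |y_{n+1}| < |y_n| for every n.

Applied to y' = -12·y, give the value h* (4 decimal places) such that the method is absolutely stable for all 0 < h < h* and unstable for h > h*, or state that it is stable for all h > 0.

On y'=λy, z=hλ:
  y_{n+1} = y_n + z·[5/8·y_n + 3/8·y_{n+1}] ⇒ (1 − 3/8z)y_{n+1} = (1 + 5/8z)y_n
  ⇒ R(z) = (1 + 5/8z)/(1 − 3/8z).

Need |R(x)|<1, x<0.
x=-1.45: |R|=0.0607
R=−1: 1+5/8x = −1+3/8x ⇒ -1/4x=2 ⇒ x=2/(-1/4)=-8.0000
Confirm numerically:
  x=-6.763: |R|=0.91255 <1
  x=-3.841: |R|=0.57394 <1
  x=-3.628: |R|=0.53696 <1
  x=-8.543: |R|=1.03229 >1
  x=-8.278: |R|=1.01693 >1
  x=-8.261: |R|=1.01592 >1
Interval (-8.0000, 0).

(-8.0000,0); λ=-12 ⇒ h* = (8)/12 = 0.6667.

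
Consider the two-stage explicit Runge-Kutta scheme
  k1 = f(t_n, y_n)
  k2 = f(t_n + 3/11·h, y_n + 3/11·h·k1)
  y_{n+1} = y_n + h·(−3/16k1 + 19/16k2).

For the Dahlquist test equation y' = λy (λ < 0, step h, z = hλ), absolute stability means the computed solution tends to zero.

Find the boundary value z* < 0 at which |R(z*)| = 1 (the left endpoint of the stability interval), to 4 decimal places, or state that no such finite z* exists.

left endpoint -3.0877.

Set f=λy, z=hλ:
  k1=λy_n ⇒ h·k1=z·y_n;  k2=λ(1+3/11z)y_n ⇒ h·k2=z(1+3/11z)y_n
  y_{n+1}/y_n = 1 − 3/16z + 19/16z(1+3/11z) = 1 + z + 57/176z²
  ⇒ R(z) = 1 + z + 57/176z².

Need |R(x)|<1, x<0.
x=-1.39: |R|=0.2357
R=1: x+57/176x²=0 ⇒ x=−176/57=-3.0877; min R=1−1/(4·57/176)=0.2281>−1
Confirm numerically:
  x=-2.173: |R|=0.35626 <1
  x=-2.171: |R|=0.35545 <1
  x=-2.033: |R|=0.30556 <1
  x=-3.601: |R|=1.59860 >1
  x=-3.491: |R|=1.45595 >1
  x=-3.209: |R|=1.12604 >1
Stable set (-3.0877, 0).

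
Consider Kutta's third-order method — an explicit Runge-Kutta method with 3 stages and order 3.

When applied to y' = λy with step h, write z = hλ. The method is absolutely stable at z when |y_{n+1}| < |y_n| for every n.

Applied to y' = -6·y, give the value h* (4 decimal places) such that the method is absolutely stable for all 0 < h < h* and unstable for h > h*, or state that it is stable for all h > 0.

(-2.5127,0); λ=-6 ⇒ h* = 0.4188.

Set f=λy, z=hλ:
  order 3, 3-stage ⇒ R(z)=1+z+z^2/2+z^3/6
  (e.g. R(-1.77)=-0.12776, |R|=0.12776)

Find x<0 with |R(x)|<1.
x=-1.77: |R|=0.1278
|R(-2.77)|=1.4759 |R(-1.83)|=0.1770 |R(-1.2)|=0.2320
Bisect:
  x_lo=-2.8475 |R|=1.6414  x_hi=-0.3098 |R|=0.7332
  mid=-1.57867 |R|=0.01171 →hi
  mid=-2.21309 |R|=0.57074 →hi
  mid=-2.53030 |R|=1.02909 →lo
  mid=-2.37169 |R|=0.78266 →hi
  mid=-2.45099 |R|=0.90131 →hi
  mid=-2.49065 |R|=0.96403 →hi
  mid=-2.51047 |R|=0.99627 →hi
  ...
  [-2.51280,-2.51264] ⇒ x*=-2.5127
Interval (-2.5127, 0).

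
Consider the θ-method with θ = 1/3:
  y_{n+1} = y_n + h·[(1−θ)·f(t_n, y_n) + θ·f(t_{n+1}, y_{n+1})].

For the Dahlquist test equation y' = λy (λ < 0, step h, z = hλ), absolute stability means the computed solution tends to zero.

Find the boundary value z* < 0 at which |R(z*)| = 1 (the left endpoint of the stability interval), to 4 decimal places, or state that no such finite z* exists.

left endpoint -6.0000.

Test eqn y'=λy, z=hλ:
  y_{n+1} = y_n + z·[2/3·y_n + 1/3·y_{n+1}] ⇒ (1 − 1/3z)y_{n+1} = (1 + 2/3z)y_n
  R(z) = (1 + 2/3z)/(1 − 1/3z).

Boundary: |R(x)|=1, x<0.
x=-1.1: |R|=0.1951
R=−1: 1+2/3x = −1+1/3x ⇒ -1/3x=2 ⇒ x=2/(-1/3)=-6.0000
Confirm numerically:
  x=-4.293: |R|=0.76594 <1
  x=-4.019: |R|=0.71777 <1
  x=-3.096: |R|=0.52362 <1
  x=-2.937: |R|=0.48408 <1
  x=-6.222: |R|=1.02407 >1
  x=-6.104: |R|=1.01142 >1
Interval (-6.0000, 0).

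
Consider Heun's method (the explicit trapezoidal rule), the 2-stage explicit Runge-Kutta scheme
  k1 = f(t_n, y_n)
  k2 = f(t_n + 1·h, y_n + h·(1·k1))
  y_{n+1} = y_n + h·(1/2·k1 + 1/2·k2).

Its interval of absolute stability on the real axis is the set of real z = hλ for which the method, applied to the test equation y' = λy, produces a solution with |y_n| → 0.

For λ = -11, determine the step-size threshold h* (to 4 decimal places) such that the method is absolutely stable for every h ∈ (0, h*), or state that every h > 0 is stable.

Set f=λy, z=hλ:
  order 2, 2-stage ⇒ R(z)=1+z+z^2/2
  (e.g. R(-0.42)=0.66820, |R|=0.66820)

Need |R(x)|<1, x<0.
x=-0.42: |R|=0.6682
|R(-2.19)|=1.2080 |R(-1.88)|=0.8872 |R(-1.69)|=0.7380
Bisect:
  x_lo=-2.4248 |R|=1.5150  x_hi=-0.0678 |R|=0.9345
  mid=-1.24626 |R|=0.53032 →hi
  mid=-1.83551 |R|=0.84904 →hi
  mid=-2.13013 |R|=1.13860 →lo
  mid=-1.98282 |R|=0.98297 →hi
  mid=-2.05648 |R|=1.05807 →lo
  mid=-2.01965 |R|=1.01984 →lo
  mid=-2.00123 |R|=1.00123 →lo
  mid=-1.99203 |R|=0.99206 →hi
  mid=-1.99663 |R|=0.99664 →hi
  mid=-1.99893 |R|=0.99893 →hi
  ...
  [-2.00008,-1.99994] ⇒ x*=-2.0000
Interval (-2.0000, 0).

(-2.0000,0); λ=-11 ⇒ h* = 0.1818.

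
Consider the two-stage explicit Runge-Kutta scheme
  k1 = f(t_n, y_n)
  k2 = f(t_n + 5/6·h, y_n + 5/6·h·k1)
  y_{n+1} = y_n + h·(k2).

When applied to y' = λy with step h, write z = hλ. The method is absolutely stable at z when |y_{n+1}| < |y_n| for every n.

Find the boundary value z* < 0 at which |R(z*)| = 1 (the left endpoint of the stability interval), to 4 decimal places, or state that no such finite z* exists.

left endpoint -1.2000.

Set f=λy, z=hλ:
  k1=λy_n ⇒ h·k1=z·y_n;  k2=λ(1+5/6z)y_n ⇒ h·k2=z(1+5/6z)y_n
  y_{n+1}/y_n = 1 + z(1+5/6z) = 1 + z + 5/6z²
  Hence R(z) = 1 + z + 5/6z².

Find x<0 with |R(x)|<1.
x=-1.3: |R|=1.1083
R=1: x+5/6x²=0 ⇒ x=−6/5=-1.2000; min R=1−1/(4·5/6)=0.7000>−1
Confirm numerically:
  x=-1.144: |R|=0.94661 <1
  x=-1.084: |R|=0.89521 <1
  x=-0.573: |R|=0.70061 <1
  x=-0.539: |R|=0.70310 <1
  x=-1.701: |R|=1.71017 >1
  x=-1.368: |R|=1.19152 >1
  x=-1.366: |R|=1.18896 >1
So |R|<1 on (-1.2000, 0).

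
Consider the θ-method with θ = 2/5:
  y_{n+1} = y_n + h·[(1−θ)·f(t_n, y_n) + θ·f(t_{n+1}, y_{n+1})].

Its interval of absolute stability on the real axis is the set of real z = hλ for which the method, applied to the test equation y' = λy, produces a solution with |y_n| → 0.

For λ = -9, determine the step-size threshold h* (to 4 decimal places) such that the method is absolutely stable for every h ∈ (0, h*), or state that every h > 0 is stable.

Set f=λy, z=hλ:
  y_{n+1} = y_n + z·[3/5·y_n + 2/5·y_{n+1}] ⇒ (1 − 2/5z)y_{n+1} = (1 + 3/5z)y_n
  R(z) = (1 + 3/5z)/(1 − 2/5z).

Find x<0 with |R(x)|<1.
x=-0.74: |R|=0.4290
R=−1: 1+3/5x = −1+2/5x ⇒ -1/5x=2 ⇒ x=2/(-1/5)=-10.0000
Confirm numerically:
  x=-8.500: |R|=0.93182 <1
  x=-8.410: |R|=0.92713 <1
  x=-4.491: |R|=0.60599 <1
  x=-10.495: |R|=1.01905 >1
  x=-10.142: |R|=1.00562 >1
  x=-10.136: |R|=1.00538 >1
Stable set (-10.0000, 0).

(-10.0000,0); λ=-9 ⇒ h* = (10)/9 = 1.1111.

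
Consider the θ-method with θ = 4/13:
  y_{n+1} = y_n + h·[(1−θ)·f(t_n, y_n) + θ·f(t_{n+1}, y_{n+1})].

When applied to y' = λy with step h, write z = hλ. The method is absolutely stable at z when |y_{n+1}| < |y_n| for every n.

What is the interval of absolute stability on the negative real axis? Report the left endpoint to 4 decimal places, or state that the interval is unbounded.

With y'=λy (z=hλ):
  y_{n+1} = y_n + z·[9/13·y_n + 4/13·y_{n+1}] ⇒ (1 − 4/13z)y_{n+1} = (1 + 9/13z)y_n
  R(z) = (1 + 9/13z)/(1 − 4/13z).

Solve |R(x)|<1 on ℝ⁻.
x=-0.68: |R|=0.4377
R=−1: 1+9/13x = −1+4/13x ⇒ -5/13x=2 ⇒ x=2/(-5/13)=-5.2000
Confirm numerically:
  x=-4.326: |R|=0.85579 <1
  x=-3.379: |R|=0.65662 <1
  x=-2.733: |R|=0.48458 <1
  x=-5.740: |R|=1.07508 >1
  x=-5.661: |R|=1.06467 >1
So |R|<1 on (-5.2000, 0).

(-5.2000, 0).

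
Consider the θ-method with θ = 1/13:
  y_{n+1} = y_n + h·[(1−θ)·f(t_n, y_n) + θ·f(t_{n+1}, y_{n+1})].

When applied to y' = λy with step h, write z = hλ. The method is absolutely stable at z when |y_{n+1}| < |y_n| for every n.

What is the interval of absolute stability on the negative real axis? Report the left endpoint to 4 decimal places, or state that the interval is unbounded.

Test eqn y'=λy, z=hλ:
  y_{n+1} = y_n + z·[12/13·y_n + 1/13·y_{n+1}] ⇒ (1 − 1/13z)y_{n+1} = (1 + 12/13z)y_n
  Hence R(z) = (1 + 12/13z)/(1 − 1/13z).

Boundary: |R(x)|=1, x<0.
x=-0.81: |R|=0.2375
R=−1: 1+12/13x = −1+1/13x ⇒ -11/13x=2 ⇒ x=2/(-11/13)=-2.3636
Confirm numerically:
  x=-1.518: |R|=0.35928 <1
  x=-1.123: |R|=0.03370 <1
  x=-1.082: |R|=0.00114 <1
  x=-1.034: |R|=0.04218 <1
  x=-2.772: |R|=1.28481 >1
  x=-2.679: |R|=1.22125 >1
  x=-2.395: |R|=1.02241 >1
Stable set (-2.3636, 0).

(-2.3636, 0).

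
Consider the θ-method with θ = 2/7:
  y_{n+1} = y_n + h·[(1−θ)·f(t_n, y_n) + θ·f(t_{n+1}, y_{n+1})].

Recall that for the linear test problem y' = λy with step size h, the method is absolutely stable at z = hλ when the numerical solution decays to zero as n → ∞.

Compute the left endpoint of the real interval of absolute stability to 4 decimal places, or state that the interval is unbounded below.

On y'=λy, z=hλ:
  y_{n+1} = y_n + z·[5/7·y_n + 2/7·y_{n+1}] ⇒ (1 − 2/7z)y_{n+1} = (1 + 5/7z)y_n
  Hence R(z) = (1 + 5/7z)/(1 − 2/7z).

Boundary: |R(x)|=1, x<0.
x=-0.71: |R|=0.4097
R=−1: 1+5/7x = −1+2/7x ⇒ -3/7x=2 ⇒ x=2/(-3/7)=-4.6667
Confirm numerically:
  x=-2.845: |R|=0.56935 <1
  x=-2.712: |R|=0.52801 <1
  x=-2.579: |R|=0.48487 <1
  x=-2.432: |R|=0.43493 <1
  x=-5.152: |R|=1.08414 >1
  x=-4.980: |R|=1.05542 >1
  x=-4.764: |R|=1.01767 >1
So |R|<1 on (-4.6667, 0).

z* = -4.6667.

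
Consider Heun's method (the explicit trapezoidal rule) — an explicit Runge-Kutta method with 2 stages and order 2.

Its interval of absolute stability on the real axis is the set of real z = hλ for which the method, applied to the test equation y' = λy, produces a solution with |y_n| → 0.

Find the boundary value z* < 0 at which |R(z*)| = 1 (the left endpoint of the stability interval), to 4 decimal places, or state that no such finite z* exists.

left endpoint -2.0000.

Test eqn y'=λy, z=hλ:
  order 2, 2-stage ⇒ R(z)=1+z+z^2/2
  (e.g. R(-1.53)=0.64045, |R|=0.64045)

Boundary: |R(x)|=1, x<0.
x=-1.53: |R|=0.6404
|R(-2.1)|=1.1050 |R(-1.56)|=0.6568 |R(-1.08)|=0.5032
Bisect:
  x_lo=-2.4850 |R|=1.6026  x_hi=-0.3959 |R|=0.6825
  mid=-1.44042 |R|=0.59699 →hi
  mid=-1.96269 |R|=0.96339 →hi
  mid=-2.22383 |R|=1.24888 →lo
  mid=-2.09326 |R|=1.09761 →lo
  mid=-2.02798 |R|=1.02837 →lo
  mid=-1.99533 |R|=0.99535 →hi
  mid=-2.01166 |R|=1.01172 →lo
  ...
  [-2.00005,-1.99992] ⇒ x*=-2.0000
So |R|<1 on (-2.0000, 0).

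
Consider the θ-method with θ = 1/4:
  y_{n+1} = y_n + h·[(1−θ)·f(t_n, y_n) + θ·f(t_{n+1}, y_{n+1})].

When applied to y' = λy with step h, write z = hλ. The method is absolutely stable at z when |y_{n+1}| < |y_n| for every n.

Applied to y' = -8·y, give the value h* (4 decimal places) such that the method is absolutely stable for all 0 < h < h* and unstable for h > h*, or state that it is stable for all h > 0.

(-4.0000,0); λ=-8 ⇒ h* = (4)/8 = 0.5000.

Test eqn y'=λy, z=hλ:
  y_{n+1} = y_n + z·[3/4·y_n + 1/4·y_{n+1}] ⇒ (1 − 1/4z)y_{n+1} = (1 + 3/4z)y_n
  Hence R(z) = (1 + 3/4z)/(1 − 1/4z).

Find x<0 with |R(x)|<1.
x=-1.06: |R|=0.1621
R=−1: 1+3/4x = −1+1/4x ⇒ -1/2x=2 ⇒ x=2/(-1/2)=-4.0000
Confirm numerically:
  x=-3.291: |R|=0.80551 <1
  x=-3.184: |R|=0.77283 <1
  x=-3.143: |R|=0.76004 <1
  x=-2.957: |R|=0.70016 <1
  x=-4.502: |R|=1.11809 >1
  x=-4.234: |R|=1.05684 >1
Stable set (-4.0000, 0).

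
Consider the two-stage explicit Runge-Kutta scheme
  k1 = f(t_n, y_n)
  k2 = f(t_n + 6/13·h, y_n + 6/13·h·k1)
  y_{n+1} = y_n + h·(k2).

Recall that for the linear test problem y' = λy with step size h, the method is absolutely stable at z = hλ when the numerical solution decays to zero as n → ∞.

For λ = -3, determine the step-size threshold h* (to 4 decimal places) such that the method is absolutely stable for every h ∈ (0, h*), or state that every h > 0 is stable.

Test eqn y'=λy, z=hλ:
  k1=λy_n ⇒ h·k1=z·y_n;  k2=λ(1+6/13z)y_n ⇒ h·k2=z(1+6/13z)y_n
  y_{n+1}/y_n = 1 + z(1+6/13z) = 1 + z + 6/13z²
  R(z) = 1 + z + 6/13z².

Find x<0 with |R(x)|<1.
x=-1.26: |R|=0.4727
R=1: x+6/13x²=0 ⇒ x=−13/6=-2.1667; min R=1−1/(4·6/13)=0.4583>−1
Confirm numerically:
  x=-2.038: |R|=0.87897 <1
  x=-1.677: |R|=0.62100 <1
  x=-1.501: |R|=0.53885 <1
  x=-2.496: |R|=1.37939 >1
  x=-2.228: |R|=1.06307 >1
Stable set (-2.1667, 0).

(-2.1667,0); λ=-3 ⇒ h* = (13/6)/3 = 0.7222.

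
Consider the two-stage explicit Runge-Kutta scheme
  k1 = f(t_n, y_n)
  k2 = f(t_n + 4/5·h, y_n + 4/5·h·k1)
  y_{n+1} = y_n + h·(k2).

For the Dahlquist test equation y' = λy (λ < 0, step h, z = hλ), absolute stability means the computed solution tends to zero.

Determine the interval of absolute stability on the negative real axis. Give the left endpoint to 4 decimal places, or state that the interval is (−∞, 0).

Set f=λy, z=hλ:
  k1=λy_n ⇒ h·k1=z·y_n;  k2=λ(1+4/5z)y_n ⇒ h·k2=z(1+4/5z)y_n
  y_{n+1}/y_n = 1 + z(1+4/5z) = 1 + z + 4/5z²
  so R(z) = 1 + z + 4/5z².

Solve |R(x)|<1 on ℝ⁻.
x=-0.98: |R|=0.7883
R=1: x+4/5x²=0 ⇒ x=−5/4=-1.2500; min R=1−1/(4·4/5)=0.6875>−1
Confirm numerically:
  x=-1.016: |R|=0.80980 <1
  x=-0.815: |R|=0.71638 <1
  x=-0.662: |R|=0.68860 <1
  x=-0.627: |R|=0.68750 <1
  x=-1.812: |R|=1.81468 >1
  x=-1.702: |R|=1.61544 >1
  x=-1.527: |R|=1.33838 >1
Stable set (-1.2500, 0).

z∈(-1.2500,0).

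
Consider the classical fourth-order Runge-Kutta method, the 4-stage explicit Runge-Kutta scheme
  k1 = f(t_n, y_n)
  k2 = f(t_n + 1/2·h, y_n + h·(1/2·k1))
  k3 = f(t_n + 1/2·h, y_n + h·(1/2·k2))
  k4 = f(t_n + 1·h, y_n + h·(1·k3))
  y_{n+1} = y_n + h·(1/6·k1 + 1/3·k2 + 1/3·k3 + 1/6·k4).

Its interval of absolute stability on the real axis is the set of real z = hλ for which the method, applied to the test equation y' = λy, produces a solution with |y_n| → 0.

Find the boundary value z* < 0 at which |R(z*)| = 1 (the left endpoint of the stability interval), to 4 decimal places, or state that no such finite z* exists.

On y'=λy, z=hλ:
  order 4, 4-stage ⇒ R(z)=1+z+z^2/2+z^3/6+z^4/24
  (e.g. R(-1.2)=0.31840, |R|=0.31840)

Solve |R(x)|<1 on ℝ⁻.
x=-1.2: |R|=0.3184
|R(-3.1)|=1.5878 |R(-2.22)|=0.4327 |R(-2.15)|=0.3952
Bisect:
  x_lo=-3.2144 |R|=1.8648  x_hi=-0.1134 |R|=0.8928
  mid=-1.66393 |R|=0.27199 →hi
  mid=-2.43919 |R|=0.59184 →hi
  mid=-2.82682 |R|=1.06443 →lo
  mid=-2.63300 |R|=0.79364 →hi
  mid=-2.72991 |R|=0.91966 →hi
  mid=-2.77836 |R|=0.98960 →hi
  mid=-2.80259 |R|=1.02639 →lo
  mid=-2.79048 |R|=1.00784 →lo
  mid=-2.78442 |R|=0.99868 →hi
  ...
  [-2.78537,-2.78518] ⇒ x*=-2.7853
Stable set (-2.7853, 0).

left endpoint -2.7853.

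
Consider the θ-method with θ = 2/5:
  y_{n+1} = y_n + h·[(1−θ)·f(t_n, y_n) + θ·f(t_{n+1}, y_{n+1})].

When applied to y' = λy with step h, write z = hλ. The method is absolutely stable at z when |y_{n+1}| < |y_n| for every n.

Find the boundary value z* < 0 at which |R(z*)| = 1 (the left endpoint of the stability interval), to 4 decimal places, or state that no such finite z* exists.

left endpoint -10.0000.

Set f=λy, z=hλ:
  y_{n+1} = y_n + z·[3/5·y_n + 2/5·y_{n+1}] ⇒ (1 − 2/5z)y_{n+1} = (1 + 3/5z)y_n
  so R(z) = (1 + 3/5z)/(1 − 2/5z).

Need |R(x)|<1, x<0.
x=-0.33: |R|=0.7085
R=−1: 1+3/5x = −1+2/5x ⇒ -1/5x=2 ⇒ x=2/(-1/5)=-10.0000
Confirm numerically:
  x=-8.922: |R|=0.95281 <1
  x=-8.093: |R|=0.90999 <1
  x=-7.360: |R|=0.86613 <1
  x=-6.051: |R|=0.76909 <1
  x=-10.157: |R|=1.00620 >1
  x=-10.050: |R|=1.00199 >1
So |R|<1 on (-10.0000, 0).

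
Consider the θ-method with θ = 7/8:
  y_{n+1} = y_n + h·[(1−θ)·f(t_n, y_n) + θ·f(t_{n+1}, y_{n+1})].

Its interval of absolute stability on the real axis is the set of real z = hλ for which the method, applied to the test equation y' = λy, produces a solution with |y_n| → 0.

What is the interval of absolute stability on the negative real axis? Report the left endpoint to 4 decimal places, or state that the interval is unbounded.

(−∞, 0) — no finite endpoint.

Test eqn y'=λy, z=hλ:
  y_{n+1} = y_n + z·[1/8·y_n + 7/8·y_{n+1}] ⇒ (1 − 7/8z)y_{n+1} = (1 + 1/8z)y_n
  R(z) = (1 + 1/8z)/(1 − 7/8z).

Solve |R(x)|<1 on ℝ⁻.
x=-0.9: |R|=0.4965
x=-2: |R|=0.2727
x=-10: |R|=0.0256
x=-100: |R|=0.1299
θ=7/8≥1/2 ⇒ |1+1/8x|<|1−7/8x| ∀x<0 ⇒ stable on all of ℝ⁻.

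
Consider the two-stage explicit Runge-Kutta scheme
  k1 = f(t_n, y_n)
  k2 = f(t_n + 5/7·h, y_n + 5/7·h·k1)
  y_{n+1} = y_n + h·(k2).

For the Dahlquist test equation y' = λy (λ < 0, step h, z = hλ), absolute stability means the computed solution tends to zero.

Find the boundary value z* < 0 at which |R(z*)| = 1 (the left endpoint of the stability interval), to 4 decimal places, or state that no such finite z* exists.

z* = -1.4000.

On y'=λy, z=hλ:
  k1=λy_n ⇒ h·k1=z·y_n;  k2=λ(1+5/7z)y_n ⇒ h·k2=z(1+5/7z)y_n
  y_{n+1}/y_n = 1 + z(1+5/7z) = 1 + z + 5/7z²
  Hence R(z) = 1 + z + 5/7z².

Find x<0 with |R(x)|<1.
x=-1.08: |R|=0.7531
R=1: x+5/7x²=0 ⇒ x=−7/5=-1.4000; min R=1−1/(4·5/7)=0.6500>−1
Confirm numerically:
  x=-1.225: |R|=0.84688 <1
  x=-1.099: |R|=0.76372 <1
  x=-0.895: |R|=0.67716 <1
  x=-0.837: |R|=0.66341 <1
  x=-1.996: |R|=1.84973 >1
  x=-1.979: |R|=1.81846 >1
  x=-1.905: |R|=1.68716 >1
So |R|<1 on (-1.4000, 0).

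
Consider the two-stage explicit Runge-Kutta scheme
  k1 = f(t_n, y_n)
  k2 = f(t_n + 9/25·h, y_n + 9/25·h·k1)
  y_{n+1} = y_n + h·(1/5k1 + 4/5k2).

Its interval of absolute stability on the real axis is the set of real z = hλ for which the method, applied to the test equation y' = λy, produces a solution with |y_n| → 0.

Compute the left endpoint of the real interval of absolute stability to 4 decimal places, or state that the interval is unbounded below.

Set f=λy, z=hλ:
  k1=λy_n ⇒ h·k1=z·y_n;  k2=λ(1+9/25z)y_n ⇒ h·k2=z(1+9/25z)y_n
  y_{n+1}/y_n = 1 + 1/5z + 4/5z(1+9/25z) = 1 + z + 36/125z²
  ⇒ R(z) = 1 + z + 36/125z².

Need |R(x)|<1, x<0.
x=-0.37: |R|=0.6694
R=1: x+36/125x²=0 ⇒ x=−125/36=-3.4722; min R=1−1/(4·36/125)=0.1319>−1
Confirm numerically:
  x=-3.391: |R|=0.92068 <1
  x=-2.952: |R|=0.55772 <1
  x=-2.242: |R|=0.20565 <1
  x=-1.873: |R|=0.13734 <1
  x=-3.863: |R|=1.43476 >1
  x=-3.778: |R|=1.33271 >1
  x=-3.637: |R|=1.17260 >1
So |R|<1 on (-3.4722, 0).

z* = -3.4722.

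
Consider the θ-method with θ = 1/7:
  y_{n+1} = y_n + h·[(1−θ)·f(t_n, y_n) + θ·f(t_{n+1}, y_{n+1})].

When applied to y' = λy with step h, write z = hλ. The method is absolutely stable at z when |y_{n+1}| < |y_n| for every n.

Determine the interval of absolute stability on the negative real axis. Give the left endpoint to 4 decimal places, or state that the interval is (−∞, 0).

z∈(-2.8000,0).

On y'=λy, z=hλ:
  y_{n+1} = y_n + z·[6/7·y_n + 1/7·y_{n+1}] ⇒ (1 − 1/7z)y_{n+1} = (1 + 6/7z)y_n
  R(z) = (1 + 6/7z)/(1 − 1/7z).

Solve |R(x)|<1 on ℝ⁻.
x=-0.41: |R|=0.6127
R=−1: 1+6/7x = −1+1/7x ⇒ -5/7x=2 ⇒ x=2/(-5/7)=-2.8000
Confirm numerically:
  x=-2.766: |R|=0.98259 <1
  x=-2.756: |R|=0.97745 <1
  x=-1.860: |R|=0.46953 <1
  x=-1.679: |R|=0.35419 <1
  x=-3.220: |R|=1.20548 >1
  x=-3.161: |R|=1.17764 >1
Stable set (-2.8000, 0).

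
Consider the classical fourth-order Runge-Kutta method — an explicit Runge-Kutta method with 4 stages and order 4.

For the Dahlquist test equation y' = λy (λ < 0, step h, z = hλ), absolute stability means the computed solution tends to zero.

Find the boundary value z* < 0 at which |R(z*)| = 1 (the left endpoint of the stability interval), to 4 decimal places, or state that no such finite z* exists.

With y'=λy (z=hλ):
  order 4, 4-stage ⇒ R(z)=1+z+z^2/2+z^3/6+z^4/24
  (e.g. R(-0.89)=0.41470, |R|=0.41470)

Boundary: |R(x)|=1, x<0.
x=-0.89: |R|=0.4147
|R(-3.1)|=1.5878 |R(-2.98)|=1.3355 |R(-2.12)|=0.3808
Bisect:
  x_lo=-3.3323 |R|=2.1904  x_hi=-0.2931 |R|=0.7460
  mid=-1.81271 |R|=0.28740 →hi
  mid=-2.57250 |R|=0.72379 →hi
  mid=-2.95240 |R|=1.28259 →lo
  mid=-2.76245 |R|=0.96610 →hi
  mid=-2.85742 |R|=1.11431 →lo
  mid=-2.80994 |R|=1.03779 →lo
  mid=-2.78619 |R|=1.00136 →lo
  ...
  [-2.78545,-2.78527] ⇒ x*=-2.7853
Interval (-2.7853, 0).

z* = -2.7853.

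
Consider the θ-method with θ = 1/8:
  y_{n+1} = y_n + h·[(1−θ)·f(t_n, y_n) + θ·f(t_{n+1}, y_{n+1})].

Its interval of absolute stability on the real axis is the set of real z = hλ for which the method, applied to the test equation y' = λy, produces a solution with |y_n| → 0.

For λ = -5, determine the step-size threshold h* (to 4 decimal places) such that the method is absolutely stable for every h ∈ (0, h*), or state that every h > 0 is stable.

On y'=λy, z=hλ:
  y_{n+1} = y_n + z·[7/8·y_n + 1/8·y_{n+1}] ⇒ (1 − 1/8z)y_{n+1} = (1 + 7/8z)y_n
  Hence R(z) = (1 + 7/8z)/(1 − 1/8z).

Need |R(x)|<1, x<0.
x=-0.54: |R|=0.4941
R=−1: 1+7/8x = −1+1/8x ⇒ -3/4x=2 ⇒ x=2/(-3/4)=-2.6667
Confirm numerically:
  x=-2.363: |R|=0.82418 <1
  x=-1.815: |R|=0.47937 <1
  x=-1.150: |R|=0.00546 <1
  x=-3.138: |R|=1.25391 >1
  x=-3.046: |R|=1.20605 >1
  x=-2.727: |R|=1.03375 >1
Stable set (-2.6667, 0).

(-2.6667,0); λ=-5 ⇒ h* = (8/3)/5 = 0.5333.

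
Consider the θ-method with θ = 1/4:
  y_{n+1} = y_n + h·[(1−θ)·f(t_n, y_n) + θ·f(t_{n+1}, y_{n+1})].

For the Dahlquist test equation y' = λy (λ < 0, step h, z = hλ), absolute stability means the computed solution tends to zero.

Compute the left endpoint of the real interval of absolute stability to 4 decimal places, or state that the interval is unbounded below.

z* = -4.0000.

With y'=λy (z=hλ):
  y_{n+1} = y_n + z·[3/4·y_n + 1/4·y_{n+1}] ⇒ (1 − 1/4z)y_{n+1} = (1 + 3/4z)y_n
  Hence R(z) = (1 + 3/4z)/(1 − 1/4z).

Boundary: |R(x)|=1, x<0.
x=-0.59: |R|=0.4858
R=−1: 1+3/4x = −1+1/4x ⇒ -1/2x=2 ⇒ x=2/(-1/2)=-4.0000
Confirm numerically:
  x=-3.628: |R|=0.90246 <1
  x=-3.555: |R|=0.88220 <1
  x=-3.316: |R|=0.81301 <1
  x=-1.774: |R|=0.22896 <1
  x=-4.553: |R|=1.12931 >1
  x=-4.424: |R|=1.10066 >1
Stable set (-4.0000, 0).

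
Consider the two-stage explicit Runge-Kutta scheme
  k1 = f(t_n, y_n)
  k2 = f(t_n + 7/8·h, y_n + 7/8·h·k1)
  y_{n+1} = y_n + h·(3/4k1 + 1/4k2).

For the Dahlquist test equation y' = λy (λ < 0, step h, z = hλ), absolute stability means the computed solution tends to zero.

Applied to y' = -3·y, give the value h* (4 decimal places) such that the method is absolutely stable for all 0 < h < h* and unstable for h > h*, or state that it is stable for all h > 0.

Test eqn y'=λy, z=hλ:
  k1=λy_n ⇒ h·k1=z·y_n;  k2=λ(1+7/8z)y_n ⇒ h·k2=z(1+7/8z)y_n
  y_{n+1}/y_n = 1 + 3/4z + 1/4z(1+7/8z) = 1 + z + 7/32z²
  ⇒ R(z) = 1 + z + 7/32z².

Need |R(x)|<1, x<0.
x=-0.37: |R|=0.6599
R=1: x+7/32x²=0 ⇒ x=−32/7=-4.5714; min R=1−1/(4·7/32)=-0.1429>−1
Confirm numerically:
  x=-4.473: |R|=0.90369 <1
  x=-2.820: |R|=0.08041 <1
  x=-2.702: |R|=0.10495 <1
  x=-5.126: |R|=1.62185 >1
  x=-4.772: |R|=1.20937 >1
Stable set (-4.5714, 0).

(-4.5714,0); λ=-3 ⇒ h* = (32/7)/3 = 1.5238.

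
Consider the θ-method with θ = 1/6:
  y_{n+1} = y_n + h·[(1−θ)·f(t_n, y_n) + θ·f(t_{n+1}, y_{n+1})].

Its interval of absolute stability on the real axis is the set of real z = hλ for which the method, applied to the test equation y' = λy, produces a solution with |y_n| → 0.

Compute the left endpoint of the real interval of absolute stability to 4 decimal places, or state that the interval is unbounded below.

Test eqn y'=λy, z=hλ:
  y_{n+1} = y_n + z·[5/6·y_n + 1/6·y_{n+1}] ⇒ (1 − 1/6z)y_{n+1} = (1 + 5/6z)y_n
  ⇒ R(z) = (1 + 5/6z)/(1 − 1/6z).

Boundary: |R(x)|=1, x<0.
x=-1.11: |R|=0.0633
R=−1: 1+5/6x = −1+1/6x ⇒ -2/3x=2 ⇒ x=2/(-2/3)=-3.0000
Confirm numerically:
  x=-2.465: |R|=0.74719 <1
  x=-2.421: |R|=0.72497 <1
  x=-2.130: |R|=0.57196 <1
  x=-3.446: |R|=1.18886 >1
  x=-3.250: |R|=1.10811 >1
Interval (-3.0000, 0).

z* = -3.0000.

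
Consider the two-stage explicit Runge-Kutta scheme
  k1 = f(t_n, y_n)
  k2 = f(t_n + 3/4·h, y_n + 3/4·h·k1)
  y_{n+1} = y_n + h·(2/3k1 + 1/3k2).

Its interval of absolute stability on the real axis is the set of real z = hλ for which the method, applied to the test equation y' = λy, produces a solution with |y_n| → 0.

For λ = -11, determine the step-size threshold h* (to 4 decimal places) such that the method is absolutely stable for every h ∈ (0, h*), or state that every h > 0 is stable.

(-4.0000,0); λ=-11 ⇒ h* = (4)/11 = 0.3636.

Test eqn y'=λy, z=hλ:
  k1=λy_n ⇒ h·k1=z·y_n;  k2=λ(1+3/4z)y_n ⇒ h·k2=z(1+3/4z)y_n
  y_{n+1}/y_n = 1 + 2/3z + 1/3z(1+3/4z) = 1 + z + 1/4z²
  R(z) = 1 + z + 1/4z².

Solve |R(x)|<1 on ℝ⁻.
x=-1.07: |R|=0.2162
R=1: x+1/4x²=0 ⇒ x=−4=-4.0000; min R=1−1/(4·1/4)=0.0000>−1
Confirm numerically:
  x=-3.522: |R|=0.57912 <1
  x=-3.323: |R|=0.43758 <1
  x=-2.630: |R|=0.09923 <1
  x=-2.216: |R|=0.01166 <1
  x=-4.571: |R|=1.65251 >1
  x=-4.443: |R|=1.49206 >1
  x=-4.134: |R|=1.13849 >1
Interval (-4.0000, 0).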